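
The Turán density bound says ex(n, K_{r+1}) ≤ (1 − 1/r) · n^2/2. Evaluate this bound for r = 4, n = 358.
Turán density bound = (3/4) · 358^2/2 = 96123/2 ≈ 48061.5

Turán's theorem: ex(n, K_{r+1}) is achieved by the complete r-partite Turán graph T(n, r) with parts as balanced as possible, and is at most (1 − 1/r) · n^2/2. For r = 4, n = 358: the density bound is (3/4) · 128164/2 = 96123/2 ≈ 48061.5. The integer-valued extremum is e(T(358, 4)) = 48061, which is strictly less than the density bound 96123/2 since 4 ∤ 358 (the parts of T(358, 4) cannot all be equal).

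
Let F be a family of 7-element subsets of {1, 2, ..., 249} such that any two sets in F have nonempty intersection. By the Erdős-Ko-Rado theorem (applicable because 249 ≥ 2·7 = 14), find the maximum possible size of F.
max |F| = C(248, 6) = 304027892532

The Erdős-Ko-Rado theorem states: for n ≥ 2k, an intersecting family of k-subsets of an n-element set has size at most C(n − 1, k − 1), with equality for 'star' families {A ⊆ [n] : |A| = k, i ∈ A} (fix an element i). For n = 249, k = 7: C(248, 6) = 304027892532.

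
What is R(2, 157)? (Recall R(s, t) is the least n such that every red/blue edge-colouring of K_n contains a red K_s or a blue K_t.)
R(2, 157) = 157

R(2, k) = k for all k ≥ 2: in a 2-colouring of K_k, either some edge is red (a red K_2) or all edges are blue (a blue K_k). And K_{156} coloured all-blue has no blue K_157, so R(2, 157) > 156. Hence R(2, 157) = 157.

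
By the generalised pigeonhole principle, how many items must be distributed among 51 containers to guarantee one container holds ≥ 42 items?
n = (42 − 1)·51 + 1 = 2092

By the generalised pigeonhole principle, to guarantee some box contains ≥ r objects we need more than (r − 1) · k objects total. Threshold: n = (r − 1) · k + 1. With r = 42 and k = 51: n = 41 · 51 + 1 = 2091 + 1 = 2092. For n = 2091 = 41 · 51, we can put exactly 41 objects in every box, avoiding 42 in any single one — so 2092 is tight.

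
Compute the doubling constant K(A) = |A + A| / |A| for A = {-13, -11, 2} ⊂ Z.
K = |A + A| / |A| = 6/3 = 2

Enumerate A + A = {a + b : a, b ∈ A}. With |A| = 3, there are |A|^2 = 9 ordered sum pairs; collecting distinct values, A + A = {-26, -24, -22, -11, -9, 4}, so |A + A| = 6. Thus K = 6/3 = 2. For comparison, the minimum possible |A + A| over all 3-element sets is 2·3 − 1 = 5 (so min K = 5/3), attained only by arithmetic progressions.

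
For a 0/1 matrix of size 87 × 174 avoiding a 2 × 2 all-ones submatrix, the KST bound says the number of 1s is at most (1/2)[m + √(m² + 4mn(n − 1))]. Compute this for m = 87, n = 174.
z(87, 174; 2, 2) ≤ (1/2)[87 + √(87² + 4·87·174·173)] = (1/2)[87 + √10483065] = 1662.3781

Kővári–Sós–Turán: let r_1, ..., r_87 be the row sums and z = Σ r_i the total number of 1s. Each pair of columns can share at most one row with both entries 1 (else a 2×2 all-ones block appears), so Σ_i C(r_i, 2) ≤ C(174, 2) = 15051. By convexity Σ_i C(r_i, 2) ≥ 87·C(z/87, 2) = z(z − 87)/(2·87), giving z² − 87z − 87·174·173 ≤ 0 and hence z ≤ (1/2)[87 + √(7569 + 4·2618874)] = (1/2)[87 + √10483065] ≈ (1/2)(87 + 3237.7562) = 1662.3781.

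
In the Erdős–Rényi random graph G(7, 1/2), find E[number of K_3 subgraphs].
E[# K_3] = C(7, 3) · (1/2)^C(3, 2) = 35 / 2^3 = 4.375

For each 3-subset S of vertices (there are C(7, 3) = 35 such S), let X_S = 1 if S induces a K_3 (all C(3, 2) = 3 edges present). Then P(X_S = 1) = (1/2)^3 = 1/8. By linearity of expectation, E[# K_3] = C(7, 3) · (1/2)^3 = 35 / 8 = 4.375.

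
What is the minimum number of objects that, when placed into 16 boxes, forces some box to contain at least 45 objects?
n = (45 − 1)·16 + 1 = 705

By the generalised pigeonhole principle, to guarantee some box contains ≥ r objects we need more than (r − 1) · k objects total. Threshold: n = (r − 1) · k + 1. With r = 45 and k = 16: n = 44 · 16 + 1 = 704 + 1 = 705. For n = 704 = 44 · 16, we can put exactly 44 objects in every box, avoiding 45 in any single one — so 705 is tight.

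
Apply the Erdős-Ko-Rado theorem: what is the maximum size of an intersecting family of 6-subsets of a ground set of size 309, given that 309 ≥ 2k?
max |F| = C(308, 5) = 22356442416

Erdős-Ko-Rado (1961): when n ≥ 2k, max |F| = C(n−1, k−1). The bound is attained by the star {A : i ∈ A} for any fixed i ∈ [n]. Here C(309−1, 6−1) = C(308, 5) = 22356442416.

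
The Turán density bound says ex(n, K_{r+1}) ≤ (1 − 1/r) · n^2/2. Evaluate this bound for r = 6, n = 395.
Turán density bound = (5/6) · 395^2/2 = 780125/12 ≈ 65010.4167

Turán's theorem: ex(n, K_{r+1}) is achieved by the complete r-partite Turán graph T(n, r) with parts as balanced as possible, and is at most (1 − 1/r) · n^2/2. For r = 6, n = 395: the density bound is (5/6) · 156025/2 = 780125/12 ≈ 65010.4167. The integer-valued extremum is e(T(395, 6)) = 65010, which is strictly less than the density bound 780125/12 since 6 ∤ 395 (the parts of T(395, 6) cannot all be equal).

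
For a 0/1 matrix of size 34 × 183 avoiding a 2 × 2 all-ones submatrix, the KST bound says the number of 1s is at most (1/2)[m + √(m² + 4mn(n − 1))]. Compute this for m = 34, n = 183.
z(34, 183; 2, 2) ≤ (1/2)[34 + √(34² + 4·34·183·182)] = (1/2)[34 + √4530772] = 1081.2805

Kővári–Sós–Turán: let r_1, ..., r_34 be the row sums and z = Σ r_i the total number of 1s. Each pair of columns can share at most one row with both entries 1 (else a 2×2 all-ones block appears), so Σ_i C(r_i, 2) ≤ C(183, 2) = 16653. By convexity Σ_i C(r_i, 2) ≥ 34·C(z/34, 2) = z(z − 34)/(2·34), giving z² − 34z − 34·183·182 ≤ 0 and hence z ≤ (1/2)[34 + √(1156 + 4·1132404)] = (1/2)[34 + √4530772] ≈ (1/2)(34 + 2128.561) = 1081.2805.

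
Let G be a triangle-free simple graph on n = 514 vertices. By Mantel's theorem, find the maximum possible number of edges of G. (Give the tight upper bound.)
ex(514, K_3) = ⌊514^2/4⌋ = 66049

Mantel (1907): a triangle-free graph on n vertices has at most ⌊n^2/4⌋ edges, with equality for the complete bipartite graph K_{⌊n/2⌋, ⌈n/2⌉}. For n = 514: ⌊514^2/4⌋ = ⌊264196/4⌋ = 66049. The extremal graph is K_{257, 257}, which has 257·257 = 66049 edges.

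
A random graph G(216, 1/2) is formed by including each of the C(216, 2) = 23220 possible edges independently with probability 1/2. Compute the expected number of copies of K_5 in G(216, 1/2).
E[# K_5] = C(216, 5) · (1/2)^C(5, 2) = 3739729608 / 2^10 = 467466201/128 = 3652079.6953125

For each 5-subset S of vertices (there are C(216, 5) = 3739729608 such S), let X_S = 1 if S induces a K_5 (all C(5, 2) = 10 edges present). Then P(X_S = 1) = (1/2)^10 = 1/1024. By linearity of expectation, E[# K_5] = C(216, 5) · (1/2)^10 = 3739729608 / 1024 = 467466201/128 = 3652079.6953125.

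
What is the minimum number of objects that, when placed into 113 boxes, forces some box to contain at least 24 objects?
n = (24 − 1)·113 + 1 = 2600

By the generalised pigeonhole principle, to guarantee some box contains ≥ r objects we need more than (r − 1) · k objects total. Threshold: n = (r − 1) · k + 1. With r = 24 and k = 113: n = 23 · 113 + 1 = 2599 + 1 = 2600. For n = 2599 = 23 · 113, we can put exactly 23 objects in every box, avoiding 24 in any single one — so 2600 is tight.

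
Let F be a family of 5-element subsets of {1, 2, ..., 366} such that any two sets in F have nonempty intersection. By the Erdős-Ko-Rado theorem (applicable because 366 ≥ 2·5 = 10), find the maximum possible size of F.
max |F| = C(365, 4) = 727441715

The Erdős-Ko-Rado theorem states: for n ≥ 2k, an intersecting family of k-subsets of an n-element set has size at most C(n − 1, k − 1), with equality for 'star' families {A ⊆ [n] : |A| = k, i ∈ A} (fix an element i). For n = 366, k = 5: C(365, 4) = 727441715.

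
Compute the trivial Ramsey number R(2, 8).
R(2, 8) = 8

R(2, k) = k for all k ≥ 2: in a 2-colouring of K_k, either some edge is red (a red K_2) or all edges are blue (a blue K_k). And K_{7} coloured all-blue has no blue K_8, so R(2, 8) > 7. Hence R(2, 8) = 8.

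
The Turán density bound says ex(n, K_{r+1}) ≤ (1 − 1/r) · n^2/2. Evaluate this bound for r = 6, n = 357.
Turán density bound = (5/6) · 357^2/2 = 212415/4 ≈ 53103.75

Turán's theorem: ex(n, K_{r+1}) is achieved by the complete r-partite Turán graph T(n, r) with parts as balanced as possible, and is at most (1 − 1/r) · n^2/2. For r = 6, n = 357: the density bound is (5/6) · 127449/2 = 212415/4 ≈ 53103.75. The integer-valued extremum is e(T(357, 6)) = 53103, which is strictly less than the density bound 212415/4 since 6 ∤ 357 (the parts of T(357, 6) cannot all be equal).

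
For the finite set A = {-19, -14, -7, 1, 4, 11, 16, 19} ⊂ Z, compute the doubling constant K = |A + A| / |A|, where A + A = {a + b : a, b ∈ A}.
K = |A + A| / |A| = 30/8 = 15/4

Enumerate A + A = {a + b : a, b ∈ A}. With |A| = 8, there are |A|^2 = 64 ordered sum pairs; collecting distinct values, A + A = {-38, -33, -28, -26, -21, -18, -15, -14, -13, -10, -8, -6, -3, 0, 2, 4, 5, 8, 9, 12, 15, 17, 20, 22, 23, 27, 30, 32, 35, 38}, so |A + A| = 30. Thus K = 30/8 = 15/4. For comparison, the minimum possible |A + A| over all 8-element sets is 2·8 − 1 = 15 (so min K = 15/8), attained only by arithmetic progressions.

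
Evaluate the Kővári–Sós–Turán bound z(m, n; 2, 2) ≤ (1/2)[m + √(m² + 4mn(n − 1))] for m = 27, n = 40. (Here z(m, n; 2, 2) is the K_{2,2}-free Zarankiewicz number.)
z(27, 40; 2, 2) ≤ (1/2)[27 + √(27² + 4·27·40·39)] = (1/2)[27 + √169209] = 219.1751

Kővári–Sós–Turán: let r_1, ..., r_27 be the row sums and z = Σ r_i the total number of 1s. Each pair of columns can share at most one row with both entries 1 (else a 2×2 all-ones block appears), so Σ_i C(r_i, 2) ≤ C(40, 2) = 780. By convexity Σ_i C(r_i, 2) ≥ 27·C(z/27, 2) = z(z − 27)/(2·27), giving z² − 27z − 27·40·39 ≤ 0 and hence z ≤ (1/2)[27 + √(729 + 4·42120)] = (1/2)[27 + √169209] ≈ (1/2)(27 + 411.3502) = 219.1751.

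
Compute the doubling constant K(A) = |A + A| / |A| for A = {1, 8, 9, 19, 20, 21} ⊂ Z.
K = |A + A| / |A| = 18/6 = 3

Enumerate A + A = {a + b : a, b ∈ A}. With |A| = 6, there are |A|^2 = 36 ordered sum pairs; collecting distinct values, A + A = {2, 9, 10, 16, 17, 18, 20, 21, 22, 27, 28, 29, 30, 38, 39, 40, 41, 42}, so |A + A| = 18. Thus K = 18/6 = 3. For comparison, the minimum possible |A + A| over all 6-element sets is 2·6 − 1 = 11 (so min K = 11/6), attained only by arithmetic progressions.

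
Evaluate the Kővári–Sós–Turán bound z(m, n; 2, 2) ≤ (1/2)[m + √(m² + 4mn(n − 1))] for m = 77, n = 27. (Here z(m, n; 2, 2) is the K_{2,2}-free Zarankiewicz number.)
z(77, 27; 2, 2) ≤ (1/2)[77 + √(77² + 4·77·27·26)] = (1/2)[77 + √222145] = 274.1613

Kővári–Sós–Turán: let r_1, ..., r_77 be the row sums and z = Σ r_i the total number of 1s. Each pair of columns can share at most one row with both entries 1 (else a 2×2 all-ones block appears), so Σ_i C(r_i, 2) ≤ C(27, 2) = 351. By convexity Σ_i C(r_i, 2) ≥ 77·C(z/77, 2) = z(z − 77)/(2·77), giving z² − 77z − 77·27·26 ≤ 0 and hence z ≤ (1/2)[77 + √(5929 + 4·54054)] = (1/2)[77 + √222145] ≈ (1/2)(77 + 471.3226) = 274.1613.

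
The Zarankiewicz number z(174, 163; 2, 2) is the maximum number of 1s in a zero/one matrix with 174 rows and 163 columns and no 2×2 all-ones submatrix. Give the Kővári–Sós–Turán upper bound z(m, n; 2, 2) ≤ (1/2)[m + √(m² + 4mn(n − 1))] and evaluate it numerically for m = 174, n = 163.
z(174, 163; 2, 2) ≤ (1/2)[174 + √(174² + 4·174·163·162)] = (1/2)[174 + √18408852] = 2232.2769

Kővári–Sós–Turán: let r_1, ..., r_174 be the row sums and z = Σ r_i the total number of 1s. Each pair of columns can share at most one row with both entries 1 (else a 2×2 all-ones block appears), so Σ_i C(r_i, 2) ≤ C(163, 2) = 13203. By convexity Σ_i C(r_i, 2) ≥ 174·C(z/174, 2) = z(z − 174)/(2·174), giving z² − 174z − 174·163·162 ≤ 0 and hence z ≤ (1/2)[174 + √(30276 + 4·4594644)] = (1/2)[174 + √18408852] ≈ (1/2)(174 + 4290.5538) = 2232.2769.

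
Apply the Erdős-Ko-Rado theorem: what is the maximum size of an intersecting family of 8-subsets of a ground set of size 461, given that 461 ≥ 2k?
max |F| = C(460, 7) = 825949987663320

Erdős-Ko-Rado (1961): when n ≥ 2k, max |F| = C(n−1, k−1). The bound is attained by the star {A : i ∈ A} for any fixed i ∈ [n]. Here C(461−1, 8−1) = C(460, 7) = 825949987663320.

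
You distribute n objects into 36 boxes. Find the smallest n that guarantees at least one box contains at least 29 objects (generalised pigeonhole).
n = (29 − 1)·36 + 1 = 1009

By the generalised pigeonhole principle, to guarantee some box contains ≥ r objects we need more than (r − 1) · k objects total. Threshold: n = (r − 1) · k + 1. With r = 29 and k = 36: n = 28 · 36 + 1 = 1008 + 1 = 1009. For n = 1008 = 28 · 36, we can put exactly 28 objects in every box, avoiding 29 in any single one — so 1009 is tight.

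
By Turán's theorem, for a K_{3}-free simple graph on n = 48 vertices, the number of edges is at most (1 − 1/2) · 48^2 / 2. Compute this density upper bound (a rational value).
Turán density bound = (1/2) · 48^2/2 = 576

Turán's theorem: ex(n, K_{r+1}) is achieved by the complete r-partite Turán graph T(n, r) with parts as balanced as possible, and is at most (1 − 1/r) · n^2/2. For r = 2, n = 48: the density bound is (1/2) · 2304/2 = 576. Since 2 ∣ 48, the Turán graph T(48, 2) has parts of equal size 24, and its edge count e(T(48, 2)) = 576 attains the density bound exactly.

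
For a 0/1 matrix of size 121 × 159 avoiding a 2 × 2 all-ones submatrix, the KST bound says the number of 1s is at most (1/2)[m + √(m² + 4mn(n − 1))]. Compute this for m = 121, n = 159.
z(121, 159; 2, 2) ≤ (1/2)[121 + √(121² + 4·121·159·158)] = (1/2)[121 + √12173689] = 1805.0407

Kővári–Sós–Turán: let r_1, ..., r_121 be the row sums and z = Σ r_i the total number of 1s. Each pair of columns can share at most one row with both entries 1 (else a 2×2 all-ones block appears), so Σ_i C(r_i, 2) ≤ C(159, 2) = 12561. By convexity Σ_i C(r_i, 2) ≥ 121·C(z/121, 2) = z(z − 121)/(2·121), giving z² − 121z − 121·159·158 ≤ 0 and hence z ≤ (1/2)[121 + √(14641 + 4·3039762)] = (1/2)[121 + √12173689] ≈ (1/2)(121 + 3489.0814) = 1805.0407.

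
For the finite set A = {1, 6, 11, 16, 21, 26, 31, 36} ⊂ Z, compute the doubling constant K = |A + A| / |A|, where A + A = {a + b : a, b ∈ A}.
K = |A + A| / |A| = 15/8

Enumerate A + A = {a + b : a, b ∈ A}. With |A| = 8, there are |A|^2 = 64 ordered sum pairs; collecting distinct values, A + A = {2, 7, 12, 17, 22, 27, 32, 37, 42, 47, 52, 57, 62, 67, 72}, so |A + A| = 15. Thus K = 15/8. Here |A + A| = 2|A| − 1 = 15, the minimum possible — so K = 15/8 is minimal, which holds iff A is an arithmetic progression.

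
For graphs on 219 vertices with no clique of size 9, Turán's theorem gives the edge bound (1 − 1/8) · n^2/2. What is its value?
Turán density bound = (7/8) · 219^2/2 = 335727/16 ≈ 20982.9375

Turán's theorem: ex(n, K_{r+1}) is achieved by the complete r-partite Turán graph T(n, r) with parts as balanced as possible, and is at most (1 − 1/r) · n^2/2. For r = 8, n = 219: the density bound is (7/8) · 47961/2 = 335727/16 ≈ 20982.9375. The integer-valued extremum is e(T(219, 8)) = 20982, which is strictly less than the density bound 335727/16 since 8 ∤ 219 (the parts of T(219, 8) cannot all be equal).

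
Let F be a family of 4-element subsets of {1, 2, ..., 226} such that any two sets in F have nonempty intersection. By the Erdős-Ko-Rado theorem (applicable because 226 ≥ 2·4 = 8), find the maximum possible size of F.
max |F| = C(225, 3) = 1873200

Erdős-Ko-Rado (1961): when n ≥ 2k, max |F| = C(n−1, k−1). The bound is attained by the star {A : i ∈ A} for any fixed i ∈ [n]. Here C(226−1, 4−1) = C(225, 3) = 1873200.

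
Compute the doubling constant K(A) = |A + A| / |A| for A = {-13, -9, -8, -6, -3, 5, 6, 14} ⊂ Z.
K = |A + A| / |A| = 32/8 = 4

Enumerate A + A = {a + b : a, b ∈ A}. With |A| = 8, there are |A|^2 = 64 ordered sum pairs; collecting distinct values, A + A = {-26, -22, -21, -19, -18, -17, -16, -15, -14, -12, -11, -9, -8, -7, -6, -4, -3, -2, -1, 0, 1, 2, 3, 5, 6, 8, 10, 11, 12, 19, 20, 28}, so |A + A| = 32. Thus K = 32/8 = 4. For comparison, the minimum possible |A + A| over all 8-element sets is 2·8 − 1 = 15 (so min K = 15/8), attained only by arithmetic progressions.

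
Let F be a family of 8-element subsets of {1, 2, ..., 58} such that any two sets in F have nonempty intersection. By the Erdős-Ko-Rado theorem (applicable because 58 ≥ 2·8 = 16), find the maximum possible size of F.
max |F| = C(57, 7) = 264385836

The Erdős-Ko-Rado theorem states: for n ≥ 2k, an intersecting family of k-subsets of an n-element set has size at most C(n − 1, k − 1), with equality for 'star' families {A ⊆ [n] : |A| = k, i ∈ A} (fix an element i). For n = 58, k = 8: C(57, 7) = 264385836.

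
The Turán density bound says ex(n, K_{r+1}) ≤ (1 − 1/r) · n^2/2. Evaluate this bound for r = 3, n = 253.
Turán density bound = (2/3) · 253^2/2 = 64009/3 ≈ 21336.3333

Turán's theorem: ex(n, K_{r+1}) is achieved by the complete r-partite Turán graph T(n, r) with parts as balanced as possible, and is at most (1 − 1/r) · n^2/2. For r = 3, n = 253: the density bound is (2/3) · 64009/2 = 64009/3 ≈ 21336.3333. The integer-valued extremum is e(T(253, 3)) = 21336, which is strictly less than the density bound 64009/3 since 3 ∤ 253 (the parts of T(253, 3) cannot all be equal).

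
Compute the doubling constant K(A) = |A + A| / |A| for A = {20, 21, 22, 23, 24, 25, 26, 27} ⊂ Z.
K = |A + A| / |A| = 15/8

Enumerate A + A = {a + b : a, b ∈ A}. With |A| = 8, there are |A|^2 = 64 ordered sum pairs; collecting distinct values, A + A = {40, 41, 42, 43, 44, 45, 46, 47, 48, 49, 50, 51, 52, 53, 54}, so |A + A| = 15. Thus K = 15/8. Here |A + A| = 2|A| − 1 = 15, the minimum possible — so K = 15/8 is minimal, which holds iff A is an arithmetic progression.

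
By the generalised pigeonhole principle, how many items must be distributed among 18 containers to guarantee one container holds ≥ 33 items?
n = (33 − 1)·18 + 1 = 577

By the generalised pigeonhole principle, to guarantee some box contains ≥ r objects we need more than (r − 1) · k objects total. Threshold: n = (r − 1) · k + 1. With r = 33 and k = 18: n = 32 · 18 + 1 = 576 + 1 = 577. For n = 576 = 32 · 18, we can put exactly 32 objects in every box, avoiding 33 in any single one — so 577 is tight.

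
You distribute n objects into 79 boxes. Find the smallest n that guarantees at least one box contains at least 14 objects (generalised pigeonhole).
n = (14 − 1)·79 + 1 = 1028

By the generalised pigeonhole principle, to guarantee some box contains ≥ r objects we need more than (r − 1) · k objects total. Threshold: n = (r − 1) · k + 1. With r = 14 and k = 79: n = 13 · 79 + 1 = 1027 + 1 = 1028. For n = 1027 = 13 · 79, we can put exactly 13 objects in every box, avoiding 14 in any single one — so 1028 is tight.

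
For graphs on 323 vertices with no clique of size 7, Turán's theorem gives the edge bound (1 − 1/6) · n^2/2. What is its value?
Turán density bound = (5/6) · 323^2/2 = 521645/12 ≈ 43470.4167

Turán's theorem: ex(n, K_{r+1}) is achieved by the complete r-partite Turán graph T(n, r) with parts as balanced as possible, and is at most (1 − 1/r) · n^2/2. For r = 6, n = 323: the density bound is (5/6) · 104329/2 = 521645/12 ≈ 43470.4167. The integer-valued extremum is e(T(323, 6)) = 43470, which is strictly less than the density bound 521645/12 since 6 ∤ 323 (the parts of T(323, 6) cannot all be equal).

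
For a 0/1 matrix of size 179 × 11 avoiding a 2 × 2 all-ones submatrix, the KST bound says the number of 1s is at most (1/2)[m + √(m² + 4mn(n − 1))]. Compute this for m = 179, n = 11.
z(179, 11; 2, 2) ≤ (1/2)[179 + √(179² + 4·179·11·10)] = (1/2)[179 + √110801] = 255.9339

Kővári–Sós–Turán: let r_1, ..., r_179 be the row sums and z = Σ r_i the total number of 1s. Each pair of columns can share at most one row with both entries 1 (else a 2×2 all-ones block appears), so Σ_i C(r_i, 2) ≤ C(11, 2) = 55. By convexity Σ_i C(r_i, 2) ≥ 179·C(z/179, 2) = z(z − 179)/(2·179), giving z² − 179z − 179·11·10 ≤ 0 and hence z ≤ (1/2)[179 + √(32041 + 4·19690)] = (1/2)[179 + √110801] ≈ (1/2)(179 + 332.8678) = 255.9339.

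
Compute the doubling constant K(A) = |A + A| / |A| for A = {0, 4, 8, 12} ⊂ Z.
K = |A + A| / |A| = 7/4

Enumerate A + A = {a + b : a, b ∈ A}. With |A| = 4, there are |A|^2 = 16 ordered sum pairs; collecting distinct values, A + A = {0, 4, 8, 12, 16, 20, 24}, so |A + A| = 7. Thus K = 7/4. Here |A + A| = 2|A| − 1 = 7, the minimum possible — so K = 7/4 is minimal, which holds iff A is an arithmetic progression.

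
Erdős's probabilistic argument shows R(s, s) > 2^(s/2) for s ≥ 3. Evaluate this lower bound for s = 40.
2^(40/2) = 1048576; so R(40, 40) > 1048576

Colour each edge of K_n uniformly at random with red/blue. The expected number of monochromatic K_40 is C(n, 40) · 2 · 2^(−C(40,2)). If C(n, 40) · 2^(1 − C(40,2)) < 1, then with positive probability no monochromatic K_40 exists, so R(40, 40) > n. The standard estimate C(n, 40) ≤ n^40/40! shows this inequality holds whenever n ≤ 2^(40/2) (since 40! · 2^(C(40,2) − 1) > 2^(40^2/2) ≥ n^40). Hence R(40, 40) > 2^(40/2) = 1048576.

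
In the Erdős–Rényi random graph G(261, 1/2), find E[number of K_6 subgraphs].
E[# K_6] = C(261, 6) · (1/2)^C(6, 2) = 414356272512 / 2^15 = 3237158379/256 ≈ 12645149.917969

For each 6-subset S of vertices (there are C(261, 6) = 414356272512 such S), let X_S = 1 if S induces a K_6 (all C(6, 2) = 15 edges present). Then P(X_S = 1) = (1/2)^15 = 1/32768. By linearity of expectation, E[# K_6] = C(261, 6) · (1/2)^15 = 414356272512 / 32768 = 3237158379/256 ≈ 12645149.917969.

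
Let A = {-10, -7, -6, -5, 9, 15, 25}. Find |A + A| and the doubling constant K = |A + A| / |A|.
K = |A + A| / |A| = 26/7

Enumerate A + A = {a + b : a, b ∈ A}. With |A| = 7, there are |A|^2 = 49 ordered sum pairs; collecting distinct values, A + A = {-20, -17, -16, -15, -14, -13, -12, -11, -10, -1, 2, 3, 4, 5, 8, 9, 10, 15, 18, 19, 20, 24, 30, 34, 40, 50}, so |A + A| = 26. Thus K = 26/7. For comparison, the minimum possible |A + A| over all 7-element sets is 2·7 − 1 = 13 (so min K = 13/7), attained only by arithmetic progressions.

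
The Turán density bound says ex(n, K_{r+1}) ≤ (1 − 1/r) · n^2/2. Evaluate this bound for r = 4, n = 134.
Turán density bound = (3/4) · 134^2/2 = 13467/2 ≈ 6733.5

Turán's theorem: ex(n, K_{r+1}) is achieved by the complete r-partite Turán graph T(n, r) with parts as balanced as possible, and is at most (1 − 1/r) · n^2/2. For r = 4, n = 134: the density bound is (3/4) · 17956/2 = 13467/2 ≈ 6733.5. The integer-valued extremum is e(T(134, 4)) = 6733, which is strictly less than the density bound 13467/2 since 4 ∤ 134 (the parts of T(134, 4) cannot all be equal).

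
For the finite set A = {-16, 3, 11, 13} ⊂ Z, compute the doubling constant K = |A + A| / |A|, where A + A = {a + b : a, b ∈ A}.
K = |A + A| / |A| = 10/4 = 5/2

Enumerate A + A = {a + b : a, b ∈ A}. With |A| = 4, there are |A|^2 = 16 ordered sum pairs; collecting distinct values, A + A = {-32, -13, -5, -3, 6, 14, 16, 22, 24, 26}, so |A + A| = 10. Thus K = 10/4 = 5/2. For comparison, the minimum possible |A + A| over all 4-element sets is 2·4 − 1 = 7 (so min K = 7/4), attained only by arithmetic progressions.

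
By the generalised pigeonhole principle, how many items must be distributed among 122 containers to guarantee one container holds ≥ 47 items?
n = (47 − 1)·122 + 1 = 5613

By the generalised pigeonhole principle, to guarantee some box contains ≥ r objects we need more than (r − 1) · k objects total. Threshold: n = (r − 1) · k + 1. With r = 47 and k = 122: n = 46 · 122 + 1 = 5612 + 1 = 5613. For n = 5612 = 46 · 122, we can put exactly 46 objects in every box, avoiding 47 in any single one — so 5613 is tight.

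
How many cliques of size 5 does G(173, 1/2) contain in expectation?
E[# K_5] = C(173, 5) · (1/2)^C(5, 2) = 1218218079 / 2^10 ≈ 1189666.092773

For each 5-subset S of vertices (there are C(173, 5) = 1218218079 such S), let X_S = 1 if S induces a K_5 (all C(5, 2) = 10 edges present). Then P(X_S = 1) = (1/2)^10 = 1/1024. By linearity of expectation, E[# K_5] = C(173, 5) · (1/2)^10 = 1218218079 / 1024 ≈ 1189666.092773.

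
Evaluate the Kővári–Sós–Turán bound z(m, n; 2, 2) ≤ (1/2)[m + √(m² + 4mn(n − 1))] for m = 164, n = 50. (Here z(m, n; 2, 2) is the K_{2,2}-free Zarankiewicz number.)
z(164, 50; 2, 2) ≤ (1/2)[164 + √(164² + 4·164·50·49)] = (1/2)[164 + √1634096] = 721.1588

Kővári–Sós–Turán: let r_1, ..., r_164 be the row sums and z = Σ r_i the total number of 1s. Each pair of columns can share at most one row with both entries 1 (else a 2×2 all-ones block appears), so Σ_i C(r_i, 2) ≤ C(50, 2) = 1225. By convexity Σ_i C(r_i, 2) ≥ 164·C(z/164, 2) = z(z − 164)/(2·164), giving z² − 164z − 164·50·49 ≤ 0 and hence z ≤ (1/2)[164 + √(26896 + 4·401800)] = (1/2)[164 + √1634096] ≈ (1/2)(164 + 1278.3176) = 721.1588.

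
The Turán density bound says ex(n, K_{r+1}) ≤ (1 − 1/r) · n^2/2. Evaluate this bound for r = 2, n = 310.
Turán density bound = (1/2) · 310^2/2 = 24025

Turán's theorem: ex(n, K_{r+1}) is achieved by the complete r-partite Turán graph T(n, r) with parts as balanced as possible, and is at most (1 − 1/r) · n^2/2. For r = 2, n = 310: the density bound is (1/2) · 96100/2 = 24025. Since 2 ∣ 310, the Turán graph T(310, 2) has parts of equal size 155, and its edge count e(T(310, 2)) = 24025 attains the density bound exactly.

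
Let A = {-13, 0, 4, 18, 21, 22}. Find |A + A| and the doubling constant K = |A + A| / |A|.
K = |A + A| / |A| = 19/6

Enumerate A + A = {a + b : a, b ∈ A}. With |A| = 6, there are |A|^2 = 36 ordered sum pairs; collecting distinct values, A + A = {-26, -13, -9, 0, 4, 5, 8, 9, 18, 21, 22, 25, 26, 36, 39, 40, 42, 43, 44}, so |A + A| = 19. Thus K = 19/6. For comparison, the minimum possible |A + A| over all 6-element sets is 2·6 − 1 = 11 (so min K = 11/6), attained only by arithmetic progressions.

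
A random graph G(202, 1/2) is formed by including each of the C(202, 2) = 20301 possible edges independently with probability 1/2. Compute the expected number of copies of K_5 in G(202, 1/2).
E[# K_5] = C(202, 5) · (1/2)^C(5, 2) = 2666333340 / 2^10 = 666583335/256 ≈ 2603841.152344

For each 5-subset S of vertices (there are C(202, 5) = 2666333340 such S), let X_S = 1 if S induces a K_5 (all C(5, 2) = 10 edges present). Then P(X_S = 1) = (1/2)^10 = 1/1024. By linearity of expectation, E[# K_5] = C(202, 5) · (1/2)^10 = 2666333340 / 1024 = 666583335/256 ≈ 2603841.152344.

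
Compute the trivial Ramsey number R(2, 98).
R(2, 98) = 98

R(2, k) = k for all k ≥ 2: in a 2-colouring of K_k, either some edge is red (a red K_2) or all edges are blue (a blue K_k). And K_{97} coloured all-blue has no blue K_98, so R(2, 98) > 97. Hence R(2, 98) = 98.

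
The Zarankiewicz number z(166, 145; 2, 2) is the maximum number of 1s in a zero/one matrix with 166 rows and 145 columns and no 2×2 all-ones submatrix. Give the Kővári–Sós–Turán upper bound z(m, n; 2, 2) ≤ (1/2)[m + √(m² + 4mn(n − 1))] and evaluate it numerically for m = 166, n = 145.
z(166, 145; 2, 2) ≤ (1/2)[166 + √(166² + 4·166·145·144)] = (1/2)[166 + √13891876] = 1946.5904

Kővári–Sós–Turán: let r_1, ..., r_166 be the row sums and z = Σ r_i the total number of 1s. Each pair of columns can share at most one row with both entries 1 (else a 2×2 all-ones block appears), so Σ_i C(r_i, 2) ≤ C(145, 2) = 10440. By convexity Σ_i C(r_i, 2) ≥ 166·C(z/166, 2) = z(z − 166)/(2·166), giving z² − 166z − 166·145·144 ≤ 0 and hence z ≤ (1/2)[166 + √(27556 + 4·3466080)] = (1/2)[166 + √13891876] ≈ (1/2)(166 + 3727.1807) = 1946.5904.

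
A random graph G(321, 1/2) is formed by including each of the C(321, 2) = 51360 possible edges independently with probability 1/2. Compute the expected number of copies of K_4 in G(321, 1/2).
E[# K_4] = C(321, 4) · (1/2)^C(4, 2) = 434171760 / 2^6 = 27135735/4 = 6783933.75

For each 4-subset S of vertices (there are C(321, 4) = 434171760 such S), let X_S = 1 if S induces a K_4 (all C(4, 2) = 6 edges present). Then P(X_S = 1) = (1/2)^6 = 1/64. By linearity of expectation, E[# K_4] = C(321, 4) · (1/2)^6 = 434171760 / 64 = 27135735/4 = 6783933.75.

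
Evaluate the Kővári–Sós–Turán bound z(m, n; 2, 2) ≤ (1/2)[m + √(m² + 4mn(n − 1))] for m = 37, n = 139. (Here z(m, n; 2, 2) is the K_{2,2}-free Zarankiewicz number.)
z(37, 139; 2, 2) ≤ (1/2)[37 + √(37² + 4·37·139·138)] = (1/2)[37 + √2840305] = 861.1602

Kővári–Sós–Turán: let r_1, ..., r_37 be the row sums and z = Σ r_i the total number of 1s. Each pair of columns can share at most one row with both entries 1 (else a 2×2 all-ones block appears), so Σ_i C(r_i, 2) ≤ C(139, 2) = 9591. By convexity Σ_i C(r_i, 2) ≥ 37·C(z/37, 2) = z(z − 37)/(2·37), giving z² − 37z − 37·139·138 ≤ 0 and hence z ≤ (1/2)[37 + √(1369 + 4·709734)] = (1/2)[37 + √2840305] ≈ (1/2)(37 + 1685.3204) = 861.1602.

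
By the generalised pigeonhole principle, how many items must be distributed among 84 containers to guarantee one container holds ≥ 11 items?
n = (11 − 1)·84 + 1 = 841

By the generalised pigeonhole principle, to guarantee some box contains ≥ r objects we need more than (r − 1) · k objects total. Threshold: n = (r − 1) · k + 1. With r = 11 and k = 84: n = 10 · 84 + 1 = 840 + 1 = 841. For n = 840 = 10 · 84, we can put exactly 10 objects in every box, avoiding 11 in any single one — so 841 is tight.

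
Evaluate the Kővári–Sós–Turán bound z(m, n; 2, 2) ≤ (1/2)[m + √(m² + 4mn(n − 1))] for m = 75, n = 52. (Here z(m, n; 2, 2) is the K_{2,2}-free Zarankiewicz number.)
z(75, 52; 2, 2) ≤ (1/2)[75 + √(75² + 4·75·52·51)] = (1/2)[75 + √801225] = 485.0559

Kővári–Sós–Turán: let r_1, ..., r_75 be the row sums and z = Σ r_i the total number of 1s. Each pair of columns can share at most one row with both entries 1 (else a 2×2 all-ones block appears), so Σ_i C(r_i, 2) ≤ C(52, 2) = 1326. By convexity Σ_i C(r_i, 2) ≥ 75·C(z/75, 2) = z(z − 75)/(2·75), giving z² − 75z − 75·52·51 ≤ 0 and hence z ≤ (1/2)[75 + √(5625 + 4·198900)] = (1/2)[75 + √801225] ≈ (1/2)(75 + 895.1117) = 485.0559.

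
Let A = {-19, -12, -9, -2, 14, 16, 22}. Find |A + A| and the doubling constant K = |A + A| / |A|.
K = |A + A| / |A| = 27/7

Enumerate A + A = {a + b : a, b ∈ A}. With |A| = 7, there are |A|^2 = 49 ordered sum pairs; collecting distinct values, A + A = {-38, -31, -28, -24, -21, -18, -14, -11, -5, -4, -3, 2, 3, 4, 5, 7, 10, 12, 13, 14, 20, 28, 30, 32, 36, 38, 44}, so |A + A| = 27. Thus K = 27/7. For comparison, the minimum possible |A + A| over all 7-element sets is 2·7 − 1 = 13 (so min K = 13/7), attained only by arithmetic progressions.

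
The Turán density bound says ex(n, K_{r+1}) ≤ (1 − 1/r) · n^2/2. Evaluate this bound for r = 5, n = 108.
Turán density bound = (4/5) · 108^2/2 = 23328/5 ≈ 4665.6

Turán's theorem: ex(n, K_{r+1}) is achieved by the complete r-partite Turán graph T(n, r) with parts as balanced as possible, and is at most (1 − 1/r) · n^2/2. For r = 5, n = 108: the density bound is (4/5) · 11664/2 = 23328/5 ≈ 4665.6. The integer-valued extremum is e(T(108, 5)) = 4665, which is strictly less than the density bound 23328/5 since 5 ∤ 108 (the parts of T(108, 5) cannot all be equal).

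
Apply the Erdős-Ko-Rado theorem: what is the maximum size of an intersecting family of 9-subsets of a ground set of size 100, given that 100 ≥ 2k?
max |F| = C(99, 8) = 171200862756

Erdős-Ko-Rado (1961): when n ≥ 2k, max |F| = C(n−1, k−1). The bound is attained by the star {A : i ∈ A} for any fixed i ∈ [n]. Here C(100−1, 9−1) = C(99, 8) = 171200862756.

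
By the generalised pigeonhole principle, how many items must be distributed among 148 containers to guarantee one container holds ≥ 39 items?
n = (39 − 1)·148 + 1 = 5625

By the generalised pigeonhole principle, to guarantee some box contains ≥ r objects we need more than (r − 1) · k objects total. Threshold: n = (r − 1) · k + 1. With r = 39 and k = 148: n = 38 · 148 + 1 = 5624 + 1 = 5625. For n = 5624 = 38 · 148, we can put exactly 38 objects in every box, avoiding 39 in any single one — so 5625 is tight.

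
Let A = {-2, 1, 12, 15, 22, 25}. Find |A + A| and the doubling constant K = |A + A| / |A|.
K = |A + A| / |A| = 18/6 = 3

Enumerate A + A = {a + b : a, b ∈ A}. With |A| = 6, there are |A|^2 = 36 ordered sum pairs; collecting distinct values, A + A = {-4, -1, 2, 10, 13, 16, 20, 23, 24, 26, 27, 30, 34, 37, 40, 44, 47, 50}, so |A + A| = 18. Thus K = 18/6 = 3. For comparison, the minimum possible |A + A| over all 6-element sets is 2·6 − 1 = 11 (so min K = 11/6), attained only by arithmetic progressions.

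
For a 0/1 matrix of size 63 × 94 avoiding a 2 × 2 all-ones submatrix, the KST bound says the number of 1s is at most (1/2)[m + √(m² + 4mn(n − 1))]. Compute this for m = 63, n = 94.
z(63, 94; 2, 2) ≤ (1/2)[63 + √(63² + 4·63·94·93)] = (1/2)[63 + √2206953] = 774.2909

Kővári–Sós–Turán: let r_1, ..., r_63 be the row sums and z = Σ r_i the total number of 1s. Each pair of columns can share at most one row with both entries 1 (else a 2×2 all-ones block appears), so Σ_i C(r_i, 2) ≤ C(94, 2) = 4371. By convexity Σ_i C(r_i, 2) ≥ 63·C(z/63, 2) = z(z − 63)/(2·63), giving z² − 63z − 63·94·93 ≤ 0 and hence z ≤ (1/2)[63 + √(3969 + 4·550746)] = (1/2)[63 + √2206953] ≈ (1/2)(63 + 1485.5817) = 774.2909.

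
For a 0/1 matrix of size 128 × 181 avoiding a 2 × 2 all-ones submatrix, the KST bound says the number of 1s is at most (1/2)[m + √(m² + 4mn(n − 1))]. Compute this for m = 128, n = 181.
z(128, 181; 2, 2) ≤ (1/2)[128 + √(128² + 4·128·181·180)] = (1/2)[128 + √16697344] = 2107.1192

Kővári–Sós–Turán: let r_1, ..., r_128 be the row sums and z = Σ r_i the total number of 1s. Each pair of columns can share at most one row with both entries 1 (else a 2×2 all-ones block appears), so Σ_i C(r_i, 2) ≤ C(181, 2) = 16290. By convexity Σ_i C(r_i, 2) ≥ 128·C(z/128, 2) = z(z − 128)/(2·128), giving z² − 128z − 128·181·180 ≤ 0 and hence z ≤ (1/2)[128 + √(16384 + 4·4170240)] = (1/2)[128 + √16697344] ≈ (1/2)(128 + 4086.2384) = 2107.1192.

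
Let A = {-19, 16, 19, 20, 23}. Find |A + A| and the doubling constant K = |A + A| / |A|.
K = |A + A| / |A| = 14/5

Enumerate A + A = {a + b : a, b ∈ A}. With |A| = 5, there are |A|^2 = 25 ordered sum pairs; collecting distinct values, A + A = {-38, -3, 0, 1, 4, 32, 35, 36, 38, 39, 40, 42, 43, 46}, so |A + A| = 14. Thus K = 14/5. For comparison, the minimum possible |A + A| over all 5-element sets is 2·5 − 1 = 9 (so min K = 9/5), attained only by arithmetic progressions.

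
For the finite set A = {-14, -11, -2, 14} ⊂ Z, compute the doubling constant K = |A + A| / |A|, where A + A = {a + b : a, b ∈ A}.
K = |A + A| / |A| = 10/4 = 5/2

Enumerate A + A = {a + b : a, b ∈ A}. With |A| = 4, there are |A|^2 = 16 ordered sum pairs; collecting distinct values, A + A = {-28, -25, -22, -16, -13, -4, 0, 3, 12, 28}, so |A + A| = 10. Thus K = 10/4 = 5/2. For comparison, the minimum possible |A + A| over all 4-element sets is 2·4 − 1 = 7 (so min K = 7/4), attained only by arithmetic progressions.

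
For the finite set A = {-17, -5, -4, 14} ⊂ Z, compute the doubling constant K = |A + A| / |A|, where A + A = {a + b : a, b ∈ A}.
K = |A + A| / |A| = 10/4 = 5/2

Enumerate A + A = {a + b : a, b ∈ A}. With |A| = 4, there are |A|^2 = 16 ordered sum pairs; collecting distinct values, A + A = {-34, -22, -21, -10, -9, -8, -3, 9, 10, 28}, so |A + A| = 10. Thus K = 10/4 = 5/2. For comparison, the minimum possible |A + A| over all 4-element sets is 2·4 − 1 = 7 (so min K = 7/4), attained only by arithmetic progressions.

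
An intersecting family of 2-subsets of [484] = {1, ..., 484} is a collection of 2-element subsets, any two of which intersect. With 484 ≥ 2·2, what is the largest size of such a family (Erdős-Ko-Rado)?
max |F| = C(483, 1) = 483

Erdős-Ko-Rado (1961): when n ≥ 2k, max |F| = C(n−1, k−1). The bound is attained by the star {A : i ∈ A} for any fixed i ∈ [n]. Here C(484−1, 2−1) = C(483, 1) = 483.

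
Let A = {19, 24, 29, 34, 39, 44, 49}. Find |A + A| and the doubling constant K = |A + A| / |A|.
K = |A + A| / |A| = 13/7

Enumerate A + A = {a + b : a, b ∈ A}. With |A| = 7, there are |A|^2 = 49 ordered sum pairs; collecting distinct values, A + A = {38, 43, 48, 53, 58, 63, 68, 73, 78, 83, 88, 93, 98}, so |A + A| = 13. Thus K = 13/7. Here |A + A| = 2|A| − 1 = 13, the minimum possible — so K = 13/7 is minimal, which holds iff A is an arithmetic progression.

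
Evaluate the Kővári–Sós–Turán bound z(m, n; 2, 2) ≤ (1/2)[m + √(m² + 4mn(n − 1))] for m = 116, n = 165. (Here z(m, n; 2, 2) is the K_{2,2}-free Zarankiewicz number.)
z(116, 165; 2, 2) ≤ (1/2)[116 + √(116² + 4·116·165·164)] = (1/2)[116 + √12569296] = 1830.6601

Kővári–Sós–Turán: let r_1, ..., r_116 be the row sums and z = Σ r_i the total number of 1s. Each pair of columns can share at most one row with both entries 1 (else a 2×2 all-ones block appears), so Σ_i C(r_i, 2) ≤ C(165, 2) = 13530. By convexity Σ_i C(r_i, 2) ≥ 116·C(z/116, 2) = z(z − 116)/(2·116), giving z² − 116z − 116·165·164 ≤ 0 and hence z ≤ (1/2)[116 + √(13456 + 4·3138960)] = (1/2)[116 + √12569296] ≈ (1/2)(116 + 3545.3203) = 1830.6601.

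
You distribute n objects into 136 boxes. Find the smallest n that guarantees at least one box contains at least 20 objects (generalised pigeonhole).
n = (20 − 1)·136 + 1 = 2585

By the generalised pigeonhole principle, to guarantee some box contains ≥ r objects we need more than (r − 1) · k objects total. Threshold: n = (r − 1) · k + 1. With r = 20 and k = 136: n = 19 · 136 + 1 = 2584 + 1 = 2585. For n = 2584 = 19 · 136, we can put exactly 19 objects in every box, avoiding 20 in any single one — so 2585 is tight.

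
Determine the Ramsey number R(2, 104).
R(2, 104) = 104

R(2, k) = k for all k ≥ 2: in a 2-colouring of K_k, either some edge is red (a red K_2) or all edges are blue (a blue K_k). And K_{103} coloured all-blue has no blue K_104, so R(2, 104) > 103. Hence R(2, 104) = 104.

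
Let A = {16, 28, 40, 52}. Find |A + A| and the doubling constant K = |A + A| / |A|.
K = |A + A| / |A| = 7/4

Enumerate A + A = {a + b : a, b ∈ A}. With |A| = 4, there are |A|^2 = 16 ordered sum pairs; collecting distinct values, A + A = {32, 44, 56, 68, 80, 92, 104}, so |A + A| = 7. Thus K = 7/4. Here |A + A| = 2|A| − 1 = 7, the minimum possible — so K = 7/4 is minimal, which holds iff A is an arithmetic progression.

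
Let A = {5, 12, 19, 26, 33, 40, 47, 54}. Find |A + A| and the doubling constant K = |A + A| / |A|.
K = |A + A| / |A| = 15/8

Enumerate A + A = {a + b : a, b ∈ A}. With |A| = 8, there are |A|^2 = 64 ordered sum pairs; collecting distinct values, A + A = {10, 17, 24, 31, 38, 45, 52, 59, 66, 73, 80, 87, 94, 101, 108}, so |A + A| = 15. Thus K = 15/8. Here |A + A| = 2|A| − 1 = 15, the minimum possible — so K = 15/8 is minimal, which holds iff A is an arithmetic progression.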